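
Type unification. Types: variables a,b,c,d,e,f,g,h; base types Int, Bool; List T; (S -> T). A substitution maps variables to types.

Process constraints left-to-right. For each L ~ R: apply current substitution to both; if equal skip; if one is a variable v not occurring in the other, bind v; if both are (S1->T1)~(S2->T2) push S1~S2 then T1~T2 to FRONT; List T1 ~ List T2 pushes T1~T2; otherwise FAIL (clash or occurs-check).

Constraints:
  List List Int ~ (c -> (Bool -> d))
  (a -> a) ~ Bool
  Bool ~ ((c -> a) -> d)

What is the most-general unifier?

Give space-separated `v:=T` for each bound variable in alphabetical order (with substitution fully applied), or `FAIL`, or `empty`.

Answer: FAIL

Derivation:
step 1: unify List List Int ~ (c -> (Bool -> d))  [subst: {-} | 2 pending]
  clash: List List Int vs (c -> (Bool -> d))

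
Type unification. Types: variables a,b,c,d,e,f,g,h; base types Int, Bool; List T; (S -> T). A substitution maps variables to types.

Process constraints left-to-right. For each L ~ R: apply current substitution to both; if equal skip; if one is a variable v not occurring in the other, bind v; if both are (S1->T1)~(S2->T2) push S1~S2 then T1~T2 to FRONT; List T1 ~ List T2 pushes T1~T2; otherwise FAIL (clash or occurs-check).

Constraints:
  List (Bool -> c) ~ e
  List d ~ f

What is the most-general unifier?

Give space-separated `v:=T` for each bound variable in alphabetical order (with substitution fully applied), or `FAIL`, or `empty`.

Answer: e:=List (Bool -> c) f:=List d

Derivation:
step 1: unify List (Bool -> c) ~ e  [subst: {-} | 1 pending]
  bind e := List (Bool -> c)
step 2: unify List d ~ f  [subst: {e:=List (Bool -> c)} | 0 pending]
  bind f := List d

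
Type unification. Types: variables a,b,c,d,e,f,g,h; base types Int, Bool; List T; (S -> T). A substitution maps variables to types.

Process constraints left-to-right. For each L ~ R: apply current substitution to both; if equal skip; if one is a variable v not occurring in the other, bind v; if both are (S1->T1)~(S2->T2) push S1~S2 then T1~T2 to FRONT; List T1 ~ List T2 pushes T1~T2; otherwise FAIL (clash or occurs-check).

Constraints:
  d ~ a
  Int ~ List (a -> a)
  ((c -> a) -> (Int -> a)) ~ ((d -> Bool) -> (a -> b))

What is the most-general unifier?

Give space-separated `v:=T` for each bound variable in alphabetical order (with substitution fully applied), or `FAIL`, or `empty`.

Answer: FAIL

Derivation:
step 1: unify d ~ a  [subst: {-} | 2 pending]
  bind d := a
step 2: unify Int ~ List (a -> a)  [subst: {d:=a} | 1 pending]
  clash: Int vs List (a -> a)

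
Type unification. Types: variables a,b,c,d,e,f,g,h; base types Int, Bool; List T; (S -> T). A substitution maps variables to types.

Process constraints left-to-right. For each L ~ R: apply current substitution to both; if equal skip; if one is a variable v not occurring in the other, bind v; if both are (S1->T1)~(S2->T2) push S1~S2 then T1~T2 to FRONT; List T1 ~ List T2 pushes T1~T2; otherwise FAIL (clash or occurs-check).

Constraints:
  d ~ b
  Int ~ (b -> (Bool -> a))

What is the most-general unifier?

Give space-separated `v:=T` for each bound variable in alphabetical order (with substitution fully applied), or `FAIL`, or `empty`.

Answer: FAIL

Derivation:
step 1: unify d ~ b  [subst: {-} | 1 pending]
  bind d := b
step 2: unify Int ~ (b -> (Bool -> a))  [subst: {d:=b} | 0 pending]
  clash: Int vs (b -> (Bool -> a))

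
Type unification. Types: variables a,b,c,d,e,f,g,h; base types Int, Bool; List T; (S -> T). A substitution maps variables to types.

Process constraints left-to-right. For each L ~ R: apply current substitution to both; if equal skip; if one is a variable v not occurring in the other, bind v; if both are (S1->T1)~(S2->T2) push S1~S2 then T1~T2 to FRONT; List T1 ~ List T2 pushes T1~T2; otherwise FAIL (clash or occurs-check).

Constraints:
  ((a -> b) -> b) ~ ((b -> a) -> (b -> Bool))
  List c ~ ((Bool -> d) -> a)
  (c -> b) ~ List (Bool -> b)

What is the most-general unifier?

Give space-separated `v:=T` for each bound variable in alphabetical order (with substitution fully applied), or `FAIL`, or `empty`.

step 1: unify ((a -> b) -> b) ~ ((b -> a) -> (b -> Bool))  [subst: {-} | 2 pending]
  -> decompose arrow: push (a -> b)~(b -> a), b~(b -> Bool)
step 2: unify (a -> b) ~ (b -> a)  [subst: {-} | 3 pending]
  -> decompose arrow: push a~b, b~a
step 3: unify a ~ b  [subst: {-} | 4 pending]
  bind a := b
step 4: unify b ~ b  [subst: {a:=b} | 3 pending]
  -> identical, skip
step 5: unify b ~ (b -> Bool)  [subst: {a:=b} | 2 pending]
  occurs-check fail: b in (b -> Bool)

Answer: FAIL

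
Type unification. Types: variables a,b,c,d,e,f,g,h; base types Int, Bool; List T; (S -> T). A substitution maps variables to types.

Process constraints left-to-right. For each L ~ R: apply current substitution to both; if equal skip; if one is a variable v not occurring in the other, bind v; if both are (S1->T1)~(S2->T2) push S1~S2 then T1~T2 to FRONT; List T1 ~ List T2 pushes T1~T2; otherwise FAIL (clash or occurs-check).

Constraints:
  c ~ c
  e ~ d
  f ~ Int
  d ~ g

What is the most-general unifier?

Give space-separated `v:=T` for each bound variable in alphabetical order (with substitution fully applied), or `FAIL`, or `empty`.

step 1: unify c ~ c  [subst: {-} | 3 pending]
  -> identical, skip
step 2: unify e ~ d  [subst: {-} | 2 pending]
  bind e := d
step 3: unify f ~ Int  [subst: {e:=d} | 1 pending]
  bind f := Int
step 4: unify d ~ g  [subst: {e:=d, f:=Int} | 0 pending]
  bind d := g

Answer: d:=g e:=g f:=Int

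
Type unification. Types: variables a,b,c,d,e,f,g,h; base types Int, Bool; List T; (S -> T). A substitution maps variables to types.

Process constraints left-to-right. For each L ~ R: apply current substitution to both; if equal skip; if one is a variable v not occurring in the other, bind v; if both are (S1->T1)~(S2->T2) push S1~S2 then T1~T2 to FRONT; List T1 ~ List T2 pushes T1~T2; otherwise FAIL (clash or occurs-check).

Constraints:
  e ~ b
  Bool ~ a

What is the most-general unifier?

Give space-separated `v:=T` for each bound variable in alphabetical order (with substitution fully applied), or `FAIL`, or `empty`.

step 1: unify e ~ b  [subst: {-} | 1 pending]
  bind e := b
step 2: unify Bool ~ a  [subst: {e:=b} | 0 pending]
  bind a := Bool

Answer: a:=Bool e:=b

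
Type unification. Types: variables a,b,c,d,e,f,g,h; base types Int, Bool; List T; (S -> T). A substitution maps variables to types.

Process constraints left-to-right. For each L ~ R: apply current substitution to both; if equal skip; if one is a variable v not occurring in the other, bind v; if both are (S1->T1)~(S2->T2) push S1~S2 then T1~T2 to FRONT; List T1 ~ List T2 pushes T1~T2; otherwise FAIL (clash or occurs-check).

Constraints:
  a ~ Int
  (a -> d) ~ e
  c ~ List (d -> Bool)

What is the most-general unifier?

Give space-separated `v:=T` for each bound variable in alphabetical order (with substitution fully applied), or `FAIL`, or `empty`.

Answer: a:=Int c:=List (d -> Bool) e:=(Int -> d)

Derivation:
step 1: unify a ~ Int  [subst: {-} | 2 pending]
  bind a := Int
step 2: unify (Int -> d) ~ e  [subst: {a:=Int} | 1 pending]
  bind e := (Int -> d)
step 3: unify c ~ List (d -> Bool)  [subst: {a:=Int, e:=(Int -> d)} | 0 pending]
  bind c := List (d -> Bool)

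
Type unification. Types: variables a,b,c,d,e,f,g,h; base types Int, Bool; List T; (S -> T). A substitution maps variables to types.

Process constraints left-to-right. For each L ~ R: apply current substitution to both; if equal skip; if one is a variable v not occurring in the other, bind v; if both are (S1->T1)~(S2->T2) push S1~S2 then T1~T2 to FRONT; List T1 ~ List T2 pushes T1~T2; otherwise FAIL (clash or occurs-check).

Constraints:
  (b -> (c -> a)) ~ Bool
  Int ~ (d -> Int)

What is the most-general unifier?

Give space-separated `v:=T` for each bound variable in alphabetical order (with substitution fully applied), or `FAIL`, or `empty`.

step 1: unify (b -> (c -> a)) ~ Bool  [subst: {-} | 1 pending]
  clash: (b -> (c -> a)) vs Bool

Answer: FAIL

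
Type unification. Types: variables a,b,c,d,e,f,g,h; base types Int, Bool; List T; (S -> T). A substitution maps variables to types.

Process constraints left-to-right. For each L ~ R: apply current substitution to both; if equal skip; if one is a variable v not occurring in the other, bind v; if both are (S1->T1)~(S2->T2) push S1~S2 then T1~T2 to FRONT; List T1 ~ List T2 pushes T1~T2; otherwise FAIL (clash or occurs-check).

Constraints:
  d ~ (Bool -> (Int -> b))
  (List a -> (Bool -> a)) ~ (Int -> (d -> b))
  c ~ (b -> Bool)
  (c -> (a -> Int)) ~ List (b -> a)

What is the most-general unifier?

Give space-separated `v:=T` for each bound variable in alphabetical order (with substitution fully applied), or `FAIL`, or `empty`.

Answer: FAIL

Derivation:
step 1: unify d ~ (Bool -> (Int -> b))  [subst: {-} | 3 pending]
  bind d := (Bool -> (Int -> b))
step 2: unify (List a -> (Bool -> a)) ~ (Int -> ((Bool -> (Int -> b)) -> b))  [subst: {d:=(Bool -> (Int -> b))} | 2 pending]
  -> decompose arrow: push List a~Int, (Bool -> a)~((Bool -> (Int -> b)) -> b)
step 3: unify List a ~ Int  [subst: {d:=(Bool -> (Int -> b))} | 3 pending]
  clash: List a vs Int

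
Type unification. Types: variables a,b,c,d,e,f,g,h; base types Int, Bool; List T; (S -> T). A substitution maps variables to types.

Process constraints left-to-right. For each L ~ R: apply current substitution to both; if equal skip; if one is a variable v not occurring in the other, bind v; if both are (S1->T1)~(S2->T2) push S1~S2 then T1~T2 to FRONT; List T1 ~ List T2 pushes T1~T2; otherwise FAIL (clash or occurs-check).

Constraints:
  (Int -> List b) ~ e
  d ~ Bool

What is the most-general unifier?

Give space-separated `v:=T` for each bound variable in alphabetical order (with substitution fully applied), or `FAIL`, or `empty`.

step 1: unify (Int -> List b) ~ e  [subst: {-} | 1 pending]
  bind e := (Int -> List b)
step 2: unify d ~ Bool  [subst: {e:=(Int -> List b)} | 0 pending]
  bind d := Bool

Answer: d:=Bool e:=(Int -> List b)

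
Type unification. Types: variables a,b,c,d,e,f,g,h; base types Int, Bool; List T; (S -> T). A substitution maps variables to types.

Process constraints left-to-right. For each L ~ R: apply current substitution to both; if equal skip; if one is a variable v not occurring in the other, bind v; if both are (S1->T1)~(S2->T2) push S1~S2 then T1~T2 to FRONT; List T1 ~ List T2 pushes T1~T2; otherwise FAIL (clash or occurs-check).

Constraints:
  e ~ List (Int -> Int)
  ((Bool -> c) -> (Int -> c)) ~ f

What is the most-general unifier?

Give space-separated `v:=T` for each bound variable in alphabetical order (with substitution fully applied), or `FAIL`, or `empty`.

step 1: unify e ~ List (Int -> Int)  [subst: {-} | 1 pending]
  bind e := List (Int -> Int)
step 2: unify ((Bool -> c) -> (Int -> c)) ~ f  [subst: {e:=List (Int -> Int)} | 0 pending]
  bind f := ((Bool -> c) -> (Int -> c))

Answer: e:=List (Int -> Int) f:=((Bool -> c) -> (Int -> c))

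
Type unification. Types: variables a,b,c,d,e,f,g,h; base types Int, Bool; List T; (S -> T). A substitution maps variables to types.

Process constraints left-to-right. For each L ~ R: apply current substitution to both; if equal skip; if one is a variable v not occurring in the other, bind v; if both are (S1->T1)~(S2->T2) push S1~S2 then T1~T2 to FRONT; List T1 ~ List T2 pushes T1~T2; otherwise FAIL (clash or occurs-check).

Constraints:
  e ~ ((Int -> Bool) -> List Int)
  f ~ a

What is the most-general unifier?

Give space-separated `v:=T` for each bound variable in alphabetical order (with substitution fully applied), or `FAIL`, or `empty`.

step 1: unify e ~ ((Int -> Bool) -> List Int)  [subst: {-} | 1 pending]
  bind e := ((Int -> Bool) -> List Int)
step 2: unify f ~ a  [subst: {e:=((Int -> Bool) -> List Int)} | 0 pending]
  bind f := a

Answer: e:=((Int -> Bool) -> List Int) f:=a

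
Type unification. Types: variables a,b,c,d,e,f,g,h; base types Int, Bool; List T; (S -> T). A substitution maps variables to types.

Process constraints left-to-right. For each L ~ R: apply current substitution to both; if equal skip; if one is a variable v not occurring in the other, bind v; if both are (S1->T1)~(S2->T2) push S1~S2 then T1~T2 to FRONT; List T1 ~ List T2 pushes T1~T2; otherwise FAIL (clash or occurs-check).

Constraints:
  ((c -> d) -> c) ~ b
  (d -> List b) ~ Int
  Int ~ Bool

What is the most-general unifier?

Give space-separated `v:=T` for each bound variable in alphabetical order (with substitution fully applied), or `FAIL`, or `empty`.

Answer: FAIL

Derivation:
step 1: unify ((c -> d) -> c) ~ b  [subst: {-} | 2 pending]
  bind b := ((c -> d) -> c)
step 2: unify (d -> List ((c -> d) -> c)) ~ Int  [subst: {b:=((c -> d) -> c)} | 1 pending]
  clash: (d -> List ((c -> d) -> c)) vs Int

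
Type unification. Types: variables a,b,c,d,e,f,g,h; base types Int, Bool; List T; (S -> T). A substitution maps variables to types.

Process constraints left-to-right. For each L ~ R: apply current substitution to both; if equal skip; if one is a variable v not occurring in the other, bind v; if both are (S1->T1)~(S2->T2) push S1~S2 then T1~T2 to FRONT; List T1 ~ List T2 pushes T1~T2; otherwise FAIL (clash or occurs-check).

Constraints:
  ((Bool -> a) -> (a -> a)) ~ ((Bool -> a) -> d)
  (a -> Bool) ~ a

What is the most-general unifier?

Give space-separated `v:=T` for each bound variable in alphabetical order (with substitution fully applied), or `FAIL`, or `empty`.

Answer: FAIL

Derivation:
step 1: unify ((Bool -> a) -> (a -> a)) ~ ((Bool -> a) -> d)  [subst: {-} | 1 pending]
  -> decompose arrow: push (Bool -> a)~(Bool -> a), (a -> a)~d
step 2: unify (Bool -> a) ~ (Bool -> a)  [subst: {-} | 2 pending]
  -> identical, skip
step 3: unify (a -> a) ~ d  [subst: {-} | 1 pending]
  bind d := (a -> a)
step 4: unify (a -> Bool) ~ a  [subst: {d:=(a -> a)} | 0 pending]
  occurs-check fail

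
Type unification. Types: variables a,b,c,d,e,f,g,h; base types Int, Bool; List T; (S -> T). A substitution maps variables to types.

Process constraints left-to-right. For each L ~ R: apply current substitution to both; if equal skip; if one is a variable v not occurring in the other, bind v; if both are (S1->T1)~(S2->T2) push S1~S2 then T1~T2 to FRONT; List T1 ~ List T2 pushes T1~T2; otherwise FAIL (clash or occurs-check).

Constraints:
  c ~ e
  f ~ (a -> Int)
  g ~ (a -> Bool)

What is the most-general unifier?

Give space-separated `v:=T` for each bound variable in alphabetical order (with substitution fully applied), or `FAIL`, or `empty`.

step 1: unify c ~ e  [subst: {-} | 2 pending]
  bind c := e
step 2: unify f ~ (a -> Int)  [subst: {c:=e} | 1 pending]
  bind f := (a -> Int)
step 3: unify g ~ (a -> Bool)  [subst: {c:=e, f:=(a -> Int)} | 0 pending]
  bind g := (a -> Bool)

Answer: c:=e f:=(a -> Int) g:=(a -> Bool)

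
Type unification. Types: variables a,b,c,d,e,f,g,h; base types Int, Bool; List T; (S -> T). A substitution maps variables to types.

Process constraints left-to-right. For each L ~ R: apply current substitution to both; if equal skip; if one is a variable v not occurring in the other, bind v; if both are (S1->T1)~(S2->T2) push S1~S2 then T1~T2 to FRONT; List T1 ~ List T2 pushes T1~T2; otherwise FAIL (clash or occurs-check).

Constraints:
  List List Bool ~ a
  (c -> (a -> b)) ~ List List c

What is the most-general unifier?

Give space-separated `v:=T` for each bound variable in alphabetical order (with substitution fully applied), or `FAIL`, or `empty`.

Answer: FAIL

Derivation:
step 1: unify List List Bool ~ a  [subst: {-} | 1 pending]
  bind a := List List Bool
step 2: unify (c -> (List List Bool -> b)) ~ List List c  [subst: {a:=List List Bool} | 0 pending]
  clash: (c -> (List List Bool -> b)) vs List List c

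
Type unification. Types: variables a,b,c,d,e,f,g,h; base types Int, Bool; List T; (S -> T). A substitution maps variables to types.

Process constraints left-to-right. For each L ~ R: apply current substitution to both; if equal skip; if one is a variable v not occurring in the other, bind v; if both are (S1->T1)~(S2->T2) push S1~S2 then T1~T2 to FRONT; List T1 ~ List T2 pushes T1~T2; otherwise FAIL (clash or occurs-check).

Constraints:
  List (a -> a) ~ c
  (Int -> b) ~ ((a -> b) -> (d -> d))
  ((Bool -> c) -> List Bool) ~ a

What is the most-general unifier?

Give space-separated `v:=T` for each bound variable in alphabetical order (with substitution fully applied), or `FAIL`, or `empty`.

Answer: FAIL

Derivation:
step 1: unify List (a -> a) ~ c  [subst: {-} | 2 pending]
  bind c := List (a -> a)
step 2: unify (Int -> b) ~ ((a -> b) -> (d -> d))  [subst: {c:=List (a -> a)} | 1 pending]
  -> decompose arrow: push Int~(a -> b), b~(d -> d)
step 3: unify Int ~ (a -> b)  [subst: {c:=List (a -> a)} | 2 pending]
  clash: Int vs (a -> b)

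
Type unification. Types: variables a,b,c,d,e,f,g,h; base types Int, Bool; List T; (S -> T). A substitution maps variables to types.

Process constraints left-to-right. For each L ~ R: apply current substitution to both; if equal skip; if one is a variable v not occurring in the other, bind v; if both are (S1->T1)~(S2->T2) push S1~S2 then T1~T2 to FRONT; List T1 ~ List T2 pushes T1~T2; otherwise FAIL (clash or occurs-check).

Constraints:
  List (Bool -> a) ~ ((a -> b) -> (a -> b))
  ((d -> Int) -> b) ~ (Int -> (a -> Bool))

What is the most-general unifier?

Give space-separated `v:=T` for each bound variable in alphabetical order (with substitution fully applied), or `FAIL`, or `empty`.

step 1: unify List (Bool -> a) ~ ((a -> b) -> (a -> b))  [subst: {-} | 1 pending]
  clash: List (Bool -> a) vs ((a -> b) -> (a -> b))

Answer: FAIL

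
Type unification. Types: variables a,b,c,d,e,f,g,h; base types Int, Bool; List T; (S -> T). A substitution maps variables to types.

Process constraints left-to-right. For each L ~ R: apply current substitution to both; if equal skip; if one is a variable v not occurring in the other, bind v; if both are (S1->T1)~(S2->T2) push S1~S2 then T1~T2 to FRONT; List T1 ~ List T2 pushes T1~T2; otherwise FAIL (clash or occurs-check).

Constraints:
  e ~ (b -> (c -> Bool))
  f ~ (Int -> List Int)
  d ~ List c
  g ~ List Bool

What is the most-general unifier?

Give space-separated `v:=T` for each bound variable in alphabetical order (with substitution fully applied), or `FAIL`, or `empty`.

step 1: unify e ~ (b -> (c -> Bool))  [subst: {-} | 3 pending]
  bind e := (b -> (c -> Bool))
step 2: unify f ~ (Int -> List Int)  [subst: {e:=(b -> (c -> Bool))} | 2 pending]
  bind f := (Int -> List Int)
step 3: unify d ~ List c  [subst: {e:=(b -> (c -> Bool)), f:=(Int -> List Int)} | 1 pending]
  bind d := List c
step 4: unify g ~ List Bool  [subst: {e:=(b -> (c -> Bool)), f:=(Int -> List Int), d:=List c} | 0 pending]
  bind g := List Bool

Answer: d:=List c e:=(b -> (c -> Bool)) f:=(Int -> List Int) g:=List Bool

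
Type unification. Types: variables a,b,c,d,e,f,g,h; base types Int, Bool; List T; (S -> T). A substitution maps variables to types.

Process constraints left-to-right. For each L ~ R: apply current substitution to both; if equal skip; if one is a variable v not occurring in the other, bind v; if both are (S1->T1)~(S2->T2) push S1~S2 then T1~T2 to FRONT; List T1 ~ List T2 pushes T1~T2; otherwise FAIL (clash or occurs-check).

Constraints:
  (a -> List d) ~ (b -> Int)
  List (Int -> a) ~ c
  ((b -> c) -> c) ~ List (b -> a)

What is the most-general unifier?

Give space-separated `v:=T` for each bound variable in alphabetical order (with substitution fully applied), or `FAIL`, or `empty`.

step 1: unify (a -> List d) ~ (b -> Int)  [subst: {-} | 2 pending]
  -> decompose arrow: push a~b, List d~Int
step 2: unify a ~ b  [subst: {-} | 3 pending]
  bind a := b
step 3: unify List d ~ Int  [subst: {a:=b} | 2 pending]
  clash: List d vs Int

Answer: FAIL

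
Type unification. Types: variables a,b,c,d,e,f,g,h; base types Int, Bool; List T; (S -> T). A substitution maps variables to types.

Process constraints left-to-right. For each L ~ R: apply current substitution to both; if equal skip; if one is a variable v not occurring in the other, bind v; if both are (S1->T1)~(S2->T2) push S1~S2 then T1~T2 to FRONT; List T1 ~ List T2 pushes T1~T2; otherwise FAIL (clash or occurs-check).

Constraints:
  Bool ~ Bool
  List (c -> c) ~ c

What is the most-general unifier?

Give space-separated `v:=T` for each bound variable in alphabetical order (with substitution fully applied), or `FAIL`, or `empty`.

Answer: FAIL

Derivation:
step 1: unify Bool ~ Bool  [subst: {-} | 1 pending]
  -> identical, skip
step 2: unify List (c -> c) ~ c  [subst: {-} | 0 pending]
  occurs-check fail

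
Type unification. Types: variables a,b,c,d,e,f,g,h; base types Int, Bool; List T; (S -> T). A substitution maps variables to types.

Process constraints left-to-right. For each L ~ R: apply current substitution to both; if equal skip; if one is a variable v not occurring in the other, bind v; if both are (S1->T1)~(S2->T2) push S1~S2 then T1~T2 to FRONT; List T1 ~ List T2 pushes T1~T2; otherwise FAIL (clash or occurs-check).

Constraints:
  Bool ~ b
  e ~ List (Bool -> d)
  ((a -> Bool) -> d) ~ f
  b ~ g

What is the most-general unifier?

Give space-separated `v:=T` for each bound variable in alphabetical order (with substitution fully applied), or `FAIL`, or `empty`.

Answer: b:=Bool e:=List (Bool -> d) f:=((a -> Bool) -> d) g:=Bool

Derivation:
step 1: unify Bool ~ b  [subst: {-} | 3 pending]
  bind b := Bool
step 2: unify e ~ List (Bool -> d)  [subst: {b:=Bool} | 2 pending]
  bind e := List (Bool -> d)
step 3: unify ((a -> Bool) -> d) ~ f  [subst: {b:=Bool, e:=List (Bool -> d)} | 1 pending]
  bind f := ((a -> Bool) -> d)
step 4: unify Bool ~ g  [subst: {b:=Bool, e:=List (Bool -> d), f:=((a -> Bool) -> d)} | 0 pending]
  bind g := Bool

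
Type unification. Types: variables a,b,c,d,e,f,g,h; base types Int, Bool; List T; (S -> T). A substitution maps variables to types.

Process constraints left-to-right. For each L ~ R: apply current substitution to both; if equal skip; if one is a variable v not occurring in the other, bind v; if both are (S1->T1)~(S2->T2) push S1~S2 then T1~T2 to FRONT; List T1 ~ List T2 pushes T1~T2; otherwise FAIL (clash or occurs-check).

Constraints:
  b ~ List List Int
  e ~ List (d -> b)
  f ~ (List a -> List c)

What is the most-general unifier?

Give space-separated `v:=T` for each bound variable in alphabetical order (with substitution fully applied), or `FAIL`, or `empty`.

step 1: unify b ~ List List Int  [subst: {-} | 2 pending]
  bind b := List List Int
step 2: unify e ~ List (d -> List List Int)  [subst: {b:=List List Int} | 1 pending]
  bind e := List (d -> List List Int)
step 3: unify f ~ (List a -> List c)  [subst: {b:=List List Int, e:=List (d -> List List Int)} | 0 pending]
  bind f := (List a -> List c)

Answer: b:=List List Int e:=List (d -> List List Int) f:=(List a -> List c)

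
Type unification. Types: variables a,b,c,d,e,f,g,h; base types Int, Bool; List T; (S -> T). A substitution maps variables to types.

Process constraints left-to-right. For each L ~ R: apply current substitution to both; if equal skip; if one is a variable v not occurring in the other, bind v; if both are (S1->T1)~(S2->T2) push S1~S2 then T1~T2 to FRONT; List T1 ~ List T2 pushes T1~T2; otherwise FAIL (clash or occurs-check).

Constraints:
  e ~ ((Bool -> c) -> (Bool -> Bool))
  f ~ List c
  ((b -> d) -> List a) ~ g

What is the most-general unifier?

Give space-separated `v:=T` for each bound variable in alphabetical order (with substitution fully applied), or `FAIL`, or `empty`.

Answer: e:=((Bool -> c) -> (Bool -> Bool)) f:=List c g:=((b -> d) -> List a)

Derivation:
step 1: unify e ~ ((Bool -> c) -> (Bool -> Bool))  [subst: {-} | 2 pending]
  bind e := ((Bool -> c) -> (Bool -> Bool))
step 2: unify f ~ List c  [subst: {e:=((Bool -> c) -> (Bool -> Bool))} | 1 pending]
  bind f := List c
step 3: unify ((b -> d) -> List a) ~ g  [subst: {e:=((Bool -> c) -> (Bool -> Bool)), f:=List c} | 0 pending]
  bind g := ((b -> d) -> List a)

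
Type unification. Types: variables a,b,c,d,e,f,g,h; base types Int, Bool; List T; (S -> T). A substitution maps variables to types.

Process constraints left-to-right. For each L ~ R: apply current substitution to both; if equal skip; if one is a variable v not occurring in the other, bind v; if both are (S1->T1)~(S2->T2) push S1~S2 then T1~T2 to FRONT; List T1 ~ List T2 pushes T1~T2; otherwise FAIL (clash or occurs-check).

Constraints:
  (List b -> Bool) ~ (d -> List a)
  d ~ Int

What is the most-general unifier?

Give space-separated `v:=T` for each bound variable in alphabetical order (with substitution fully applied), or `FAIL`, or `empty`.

step 1: unify (List b -> Bool) ~ (d -> List a)  [subst: {-} | 1 pending]
  -> decompose arrow: push List b~d, Bool~List a
step 2: unify List b ~ d  [subst: {-} | 2 pending]
  bind d := List b
step 3: unify Bool ~ List a  [subst: {d:=List b} | 1 pending]
  clash: Bool vs List a

Answer: FAIL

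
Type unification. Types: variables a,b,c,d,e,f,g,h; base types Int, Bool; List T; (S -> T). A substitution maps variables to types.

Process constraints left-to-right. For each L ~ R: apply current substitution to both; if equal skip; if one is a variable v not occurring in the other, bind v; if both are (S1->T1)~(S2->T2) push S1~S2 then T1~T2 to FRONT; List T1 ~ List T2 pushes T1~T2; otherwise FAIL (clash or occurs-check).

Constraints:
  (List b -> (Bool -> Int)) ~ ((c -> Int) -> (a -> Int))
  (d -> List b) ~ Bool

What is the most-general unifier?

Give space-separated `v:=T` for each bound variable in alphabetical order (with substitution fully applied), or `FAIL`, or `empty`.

step 1: unify (List b -> (Bool -> Int)) ~ ((c -> Int) -> (a -> Int))  [subst: {-} | 1 pending]
  -> decompose arrow: push List b~(c -> Int), (Bool -> Int)~(a -> Int)
step 2: unify List b ~ (c -> Int)  [subst: {-} | 2 pending]
  clash: List b vs (c -> Int)

Answer: FAIL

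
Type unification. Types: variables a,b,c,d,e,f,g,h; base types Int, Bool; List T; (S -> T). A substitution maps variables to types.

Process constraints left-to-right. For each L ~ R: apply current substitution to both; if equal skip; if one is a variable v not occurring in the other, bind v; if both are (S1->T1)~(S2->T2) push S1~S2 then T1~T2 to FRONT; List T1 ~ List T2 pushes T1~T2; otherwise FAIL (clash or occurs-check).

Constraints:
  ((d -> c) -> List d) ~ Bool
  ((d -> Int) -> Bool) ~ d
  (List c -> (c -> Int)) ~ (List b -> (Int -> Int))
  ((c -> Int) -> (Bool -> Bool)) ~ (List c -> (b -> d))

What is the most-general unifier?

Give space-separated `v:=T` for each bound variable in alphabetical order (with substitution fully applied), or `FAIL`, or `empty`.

Answer: FAIL

Derivation:
step 1: unify ((d -> c) -> List d) ~ Bool  [subst: {-} | 3 pending]
  clash: ((d -> c) -> List d) vs Bool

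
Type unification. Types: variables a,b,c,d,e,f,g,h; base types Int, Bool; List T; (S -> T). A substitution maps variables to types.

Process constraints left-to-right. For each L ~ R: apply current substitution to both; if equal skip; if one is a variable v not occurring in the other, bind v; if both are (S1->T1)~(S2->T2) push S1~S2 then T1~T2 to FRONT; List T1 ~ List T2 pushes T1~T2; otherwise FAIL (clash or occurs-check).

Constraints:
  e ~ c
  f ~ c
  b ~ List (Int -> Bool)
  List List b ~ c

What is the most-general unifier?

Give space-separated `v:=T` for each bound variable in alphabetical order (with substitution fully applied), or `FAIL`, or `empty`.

step 1: unify e ~ c  [subst: {-} | 3 pending]
  bind e := c
step 2: unify f ~ c  [subst: {e:=c} | 2 pending]
  bind f := c
step 3: unify b ~ List (Int -> Bool)  [subst: {e:=c, f:=c} | 1 pending]
  bind b := List (Int -> Bool)
step 4: unify List List List (Int -> Bool) ~ c  [subst: {e:=c, f:=c, b:=List (Int -> Bool)} | 0 pending]
  bind c := List List List (Int -> Bool)

Answer: b:=List (Int -> Bool) c:=List List List (Int -> Bool) e:=List List List (Int -> Bool) f:=List List List (Int -> Bool)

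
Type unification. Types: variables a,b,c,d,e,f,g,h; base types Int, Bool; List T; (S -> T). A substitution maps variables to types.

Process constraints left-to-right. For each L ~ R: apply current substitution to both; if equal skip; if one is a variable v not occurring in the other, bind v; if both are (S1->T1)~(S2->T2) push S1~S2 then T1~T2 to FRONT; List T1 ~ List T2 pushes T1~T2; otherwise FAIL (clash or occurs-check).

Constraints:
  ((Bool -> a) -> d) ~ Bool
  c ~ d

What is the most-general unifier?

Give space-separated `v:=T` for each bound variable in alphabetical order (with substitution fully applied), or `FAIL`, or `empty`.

Answer: FAIL

Derivation:
step 1: unify ((Bool -> a) -> d) ~ Bool  [subst: {-} | 1 pending]
  clash: ((Bool -> a) -> d) vs Bool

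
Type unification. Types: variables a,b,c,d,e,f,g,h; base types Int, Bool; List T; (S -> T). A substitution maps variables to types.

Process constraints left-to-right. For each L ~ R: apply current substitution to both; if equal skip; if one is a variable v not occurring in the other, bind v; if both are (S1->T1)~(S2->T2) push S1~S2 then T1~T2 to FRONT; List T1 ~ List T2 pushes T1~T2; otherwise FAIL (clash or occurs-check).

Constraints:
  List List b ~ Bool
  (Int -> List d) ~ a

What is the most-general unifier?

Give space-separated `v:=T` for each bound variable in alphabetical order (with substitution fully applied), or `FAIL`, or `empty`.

Answer: FAIL

Derivation:
step 1: unify List List b ~ Bool  [subst: {-} | 1 pending]
  clash: List List b vs Bool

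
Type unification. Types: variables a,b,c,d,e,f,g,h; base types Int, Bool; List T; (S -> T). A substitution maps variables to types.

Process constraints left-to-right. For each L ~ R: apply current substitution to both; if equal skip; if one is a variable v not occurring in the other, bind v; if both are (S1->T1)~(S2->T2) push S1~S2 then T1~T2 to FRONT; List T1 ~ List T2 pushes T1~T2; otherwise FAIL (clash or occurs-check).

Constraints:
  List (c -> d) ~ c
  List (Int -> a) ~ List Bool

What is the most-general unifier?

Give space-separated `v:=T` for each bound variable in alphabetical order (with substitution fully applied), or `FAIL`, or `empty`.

step 1: unify List (c -> d) ~ c  [subst: {-} | 1 pending]
  occurs-check fail

Answer: FAIL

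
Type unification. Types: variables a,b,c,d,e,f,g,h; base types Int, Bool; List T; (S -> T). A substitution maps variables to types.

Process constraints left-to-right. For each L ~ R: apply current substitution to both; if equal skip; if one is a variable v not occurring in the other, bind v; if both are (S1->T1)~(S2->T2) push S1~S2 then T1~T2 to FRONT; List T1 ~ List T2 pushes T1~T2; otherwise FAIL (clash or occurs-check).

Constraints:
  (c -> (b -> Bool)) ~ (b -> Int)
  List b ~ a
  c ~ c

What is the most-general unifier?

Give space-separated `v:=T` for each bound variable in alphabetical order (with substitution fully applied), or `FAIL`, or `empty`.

step 1: unify (c -> (b -> Bool)) ~ (b -> Int)  [subst: {-} | 2 pending]
  -> decompose arrow: push c~b, (b -> Bool)~Int
step 2: unify c ~ b  [subst: {-} | 3 pending]
  bind c := b
step 3: unify (b -> Bool) ~ Int  [subst: {c:=b} | 2 pending]
  clash: (b -> Bool) vs Int

Answer: FAIL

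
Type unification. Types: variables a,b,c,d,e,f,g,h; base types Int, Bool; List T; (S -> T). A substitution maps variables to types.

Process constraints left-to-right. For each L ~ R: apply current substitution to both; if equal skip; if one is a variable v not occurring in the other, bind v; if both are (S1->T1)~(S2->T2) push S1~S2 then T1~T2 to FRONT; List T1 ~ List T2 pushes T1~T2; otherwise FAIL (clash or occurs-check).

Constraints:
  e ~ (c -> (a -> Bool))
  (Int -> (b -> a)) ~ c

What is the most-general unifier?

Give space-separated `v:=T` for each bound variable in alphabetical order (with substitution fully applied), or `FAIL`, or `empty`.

Answer: c:=(Int -> (b -> a)) e:=((Int -> (b -> a)) -> (a -> Bool))

Derivation:
step 1: unify e ~ (c -> (a -> Bool))  [subst: {-} | 1 pending]
  bind e := (c -> (a -> Bool))
step 2: unify (Int -> (b -> a)) ~ c  [subst: {e:=(c -> (a -> Bool))} | 0 pending]
  bind c := (Int -> (b -> a))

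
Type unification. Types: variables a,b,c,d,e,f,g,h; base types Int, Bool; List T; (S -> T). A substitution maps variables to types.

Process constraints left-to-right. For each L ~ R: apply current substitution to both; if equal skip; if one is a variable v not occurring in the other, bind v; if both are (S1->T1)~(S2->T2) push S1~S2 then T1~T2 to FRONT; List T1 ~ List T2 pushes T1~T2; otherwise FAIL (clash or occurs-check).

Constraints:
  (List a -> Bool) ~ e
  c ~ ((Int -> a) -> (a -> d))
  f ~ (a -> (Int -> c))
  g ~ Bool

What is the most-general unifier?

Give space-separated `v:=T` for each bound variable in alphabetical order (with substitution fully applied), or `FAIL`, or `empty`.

step 1: unify (List a -> Bool) ~ e  [subst: {-} | 3 pending]
  bind e := (List a -> Bool)
step 2: unify c ~ ((Int -> a) -> (a -> d))  [subst: {e:=(List a -> Bool)} | 2 pending]
  bind c := ((Int -> a) -> (a -> d))
step 3: unify f ~ (a -> (Int -> ((Int -> a) -> (a -> d))))  [subst: {e:=(List a -> Bool), c:=((Int -> a) -> (a -> d))} | 1 pending]
  bind f := (a -> (Int -> ((Int -> a) -> (a -> d))))
step 4: unify g ~ Bool  [subst: {e:=(List a -> Bool), c:=((Int -> a) -> (a -> d)), f:=(a -> (Int -> ((Int -> a) -> (a -> d))))} | 0 pending]
  bind g := Bool

Answer: c:=((Int -> a) -> (a -> d)) e:=(List a -> Bool) f:=(a -> (Int -> ((Int -> a) -> (a -> d)))) g:=Bool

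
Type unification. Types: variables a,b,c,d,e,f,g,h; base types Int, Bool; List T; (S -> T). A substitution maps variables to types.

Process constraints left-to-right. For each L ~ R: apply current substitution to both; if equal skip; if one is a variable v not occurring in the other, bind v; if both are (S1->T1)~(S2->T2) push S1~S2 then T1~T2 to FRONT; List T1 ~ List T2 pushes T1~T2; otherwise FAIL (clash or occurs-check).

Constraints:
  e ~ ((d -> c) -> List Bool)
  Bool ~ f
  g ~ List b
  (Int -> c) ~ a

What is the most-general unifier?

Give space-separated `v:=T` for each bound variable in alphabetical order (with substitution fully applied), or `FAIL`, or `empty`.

Answer: a:=(Int -> c) e:=((d -> c) -> List Bool) f:=Bool g:=List b

Derivation:
step 1: unify e ~ ((d -> c) -> List Bool)  [subst: {-} | 3 pending]
  bind e := ((d -> c) -> List Bool)
step 2: unify Bool ~ f  [subst: {e:=((d -> c) -> List Bool)} | 2 pending]
  bind f := Bool
step 3: unify g ~ List b  [subst: {e:=((d -> c) -> List Bool), f:=Bool} | 1 pending]
  bind g := List b
step 4: unify (Int -> c) ~ a  [subst: {e:=((d -> c) -> List Bool), f:=Bool, g:=List b} | 0 pending]
  bind a := (Int -> c)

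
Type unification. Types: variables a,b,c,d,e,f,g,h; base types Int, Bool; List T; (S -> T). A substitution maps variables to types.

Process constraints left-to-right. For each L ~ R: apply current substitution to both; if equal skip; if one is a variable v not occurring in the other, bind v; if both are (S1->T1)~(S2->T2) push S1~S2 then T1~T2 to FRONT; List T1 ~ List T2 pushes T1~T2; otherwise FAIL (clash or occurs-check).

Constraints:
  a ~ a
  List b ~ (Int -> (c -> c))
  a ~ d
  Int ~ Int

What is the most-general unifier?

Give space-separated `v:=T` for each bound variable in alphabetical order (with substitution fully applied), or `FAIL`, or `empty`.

Answer: FAIL

Derivation:
step 1: unify a ~ a  [subst: {-} | 3 pending]
  -> identical, skip
step 2: unify List b ~ (Int -> (c -> c))  [subst: {-} | 2 pending]
  clash: List b vs (Int -> (c -> c))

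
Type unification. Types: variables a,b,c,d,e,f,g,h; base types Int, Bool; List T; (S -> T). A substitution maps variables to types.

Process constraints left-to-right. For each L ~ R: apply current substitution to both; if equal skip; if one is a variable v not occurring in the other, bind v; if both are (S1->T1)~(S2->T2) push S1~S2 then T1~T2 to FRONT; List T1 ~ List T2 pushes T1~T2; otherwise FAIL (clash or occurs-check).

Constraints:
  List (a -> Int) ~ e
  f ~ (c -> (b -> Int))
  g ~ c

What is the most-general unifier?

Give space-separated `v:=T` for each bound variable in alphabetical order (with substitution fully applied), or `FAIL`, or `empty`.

step 1: unify List (a -> Int) ~ e  [subst: {-} | 2 pending]
  bind e := List (a -> Int)
step 2: unify f ~ (c -> (b -> Int))  [subst: {e:=List (a -> Int)} | 1 pending]
  bind f := (c -> (b -> Int))
step 3: unify g ~ c  [subst: {e:=List (a -> Int), f:=(c -> (b -> Int))} | 0 pending]
  bind g := c

Answer: e:=List (a -> Int) f:=(c -> (b -> Int)) g:=c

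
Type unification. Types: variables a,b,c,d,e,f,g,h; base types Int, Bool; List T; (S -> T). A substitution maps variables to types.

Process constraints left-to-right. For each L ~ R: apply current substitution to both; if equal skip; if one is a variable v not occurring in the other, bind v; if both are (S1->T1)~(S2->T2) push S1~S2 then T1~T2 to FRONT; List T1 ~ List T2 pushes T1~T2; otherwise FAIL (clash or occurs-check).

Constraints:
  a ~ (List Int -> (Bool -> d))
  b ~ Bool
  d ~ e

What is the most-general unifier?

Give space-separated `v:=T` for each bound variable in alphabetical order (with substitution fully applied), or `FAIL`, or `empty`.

Answer: a:=(List Int -> (Bool -> e)) b:=Bool d:=e

Derivation:
step 1: unify a ~ (List Int -> (Bool -> d))  [subst: {-} | 2 pending]
  bind a := (List Int -> (Bool -> d))
step 2: unify b ~ Bool  [subst: {a:=(List Int -> (Bool -> d))} | 1 pending]
  bind b := Bool
step 3: unify d ~ e  [subst: {a:=(List Int -> (Bool -> d)), b:=Bool} | 0 pending]
  bind d := e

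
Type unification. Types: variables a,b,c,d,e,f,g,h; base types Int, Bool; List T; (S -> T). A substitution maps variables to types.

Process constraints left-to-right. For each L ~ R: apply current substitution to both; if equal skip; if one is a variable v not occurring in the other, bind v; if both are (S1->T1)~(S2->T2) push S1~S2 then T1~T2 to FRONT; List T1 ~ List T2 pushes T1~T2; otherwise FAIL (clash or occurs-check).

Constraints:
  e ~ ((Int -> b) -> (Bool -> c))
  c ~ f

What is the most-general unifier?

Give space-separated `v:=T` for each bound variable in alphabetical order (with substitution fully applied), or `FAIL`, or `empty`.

Answer: c:=f e:=((Int -> b) -> (Bool -> f))

Derivation:
step 1: unify e ~ ((Int -> b) -> (Bool -> c))  [subst: {-} | 1 pending]
  bind e := ((Int -> b) -> (Bool -> c))
step 2: unify c ~ f  [subst: {e:=((Int -> b) -> (Bool -> c))} | 0 pending]
  bind c := f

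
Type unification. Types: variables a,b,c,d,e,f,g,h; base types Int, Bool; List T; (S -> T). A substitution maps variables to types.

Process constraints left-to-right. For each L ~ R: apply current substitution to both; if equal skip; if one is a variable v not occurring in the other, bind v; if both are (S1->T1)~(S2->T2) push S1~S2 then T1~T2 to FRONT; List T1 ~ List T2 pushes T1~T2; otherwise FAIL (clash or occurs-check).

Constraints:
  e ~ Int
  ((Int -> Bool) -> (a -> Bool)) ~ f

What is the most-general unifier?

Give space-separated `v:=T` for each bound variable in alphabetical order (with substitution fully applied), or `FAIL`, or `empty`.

Answer: e:=Int f:=((Int -> Bool) -> (a -> Bool))

Derivation:
step 1: unify e ~ Int  [subst: {-} | 1 pending]
  bind e := Int
step 2: unify ((Int -> Bool) -> (a -> Bool)) ~ f  [subst: {e:=Int} | 0 pending]
  bind f := ((Int -> Bool) -> (a -> Bool))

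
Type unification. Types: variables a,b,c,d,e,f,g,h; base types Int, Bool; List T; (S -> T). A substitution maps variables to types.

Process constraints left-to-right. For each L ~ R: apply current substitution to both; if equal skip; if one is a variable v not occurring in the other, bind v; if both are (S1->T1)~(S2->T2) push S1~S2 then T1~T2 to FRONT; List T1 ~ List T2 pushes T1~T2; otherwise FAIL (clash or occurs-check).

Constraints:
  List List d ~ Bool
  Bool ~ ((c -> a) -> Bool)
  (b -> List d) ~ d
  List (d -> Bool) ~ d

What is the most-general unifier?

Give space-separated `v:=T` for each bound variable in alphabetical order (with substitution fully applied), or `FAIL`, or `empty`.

Answer: FAIL

Derivation:
step 1: unify List List d ~ Bool  [subst: {-} | 3 pending]
  clash: List List d vs Bool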